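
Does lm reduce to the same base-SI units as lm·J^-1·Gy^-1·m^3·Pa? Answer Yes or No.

Left side:
  lm = cd·sr = cd (luminous flux; sr is dimensionless).
Right side:
  lm = cd.
  J = kg·m²·s⁻².
  So J⁻¹ = kg⁻¹·m⁻²·s².
  Gy = m²·s⁻².
  So Gy⁻¹ = m⁻²·s².
  Pa = kg·m⁻¹·s⁻².
  Combining: lm·J⁻¹·Gy⁻¹·m³·Pa = cd · (kg⁻¹·m⁻²·s²) · (m⁻²·s²) · m³ · (kg·m⁻¹·s⁻²) = m⁻²·s²·cd.
Left is cd; right is m⁻²·s²·cd — different.

No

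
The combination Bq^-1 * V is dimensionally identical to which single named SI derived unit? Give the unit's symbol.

Bq = 1/s = s⁻¹ (activity is decays per second).
So Bq⁻¹ = s.
V = W/A (potential = power per current),
    = kg·m²·s⁻³·A⁻¹.
Combining: Bq⁻¹·V = s · (kg·m²·s⁻³·A⁻¹) = kg·m²·s⁻²·A⁻¹.
kg·m²·s⁻²·A⁻¹ is the base-SI form of the weber.

Wb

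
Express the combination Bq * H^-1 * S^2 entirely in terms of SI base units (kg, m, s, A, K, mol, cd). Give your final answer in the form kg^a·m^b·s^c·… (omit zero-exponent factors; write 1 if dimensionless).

kg⁻³·m⁻⁶·s⁷·A⁶

Bq = 1/s = s⁻¹ (activity is decays per second).
H = Wb/A (inductance = flux per current),
    = kg·m²·s⁻²·A⁻².
So H⁻¹ = kg⁻¹·m⁻²·s²·A².
S = 1/Ω (conductance is reciprocal resistance),
    = kg⁻¹·m⁻²·s³·A².
So S² = kg⁻²·m⁻⁴·s⁶·A⁴.
Combining: Bq·H⁻¹·S² = s⁻¹ · (kg⁻¹·m⁻²·s²·A²) · (kg⁻²·m⁻⁴·s⁶·A⁴) = kg⁻³·m⁻⁶·s⁷·A⁶.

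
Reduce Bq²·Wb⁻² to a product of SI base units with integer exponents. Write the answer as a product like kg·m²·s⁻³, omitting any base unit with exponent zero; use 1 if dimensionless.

Bq = s⁻¹.
So Bq² = s⁻².
Wb = kg·m²·s⁻²·A⁻¹.
So Wb⁻² = kg⁻²·m⁻⁴·s⁴·A².
Combining: Bq²·Wb⁻² = s⁻² · (kg⁻²·m⁻⁴·s⁴·A²) = kg⁻²·m⁻⁴·s²·A².

kg⁻²·m⁻⁴·s²·A²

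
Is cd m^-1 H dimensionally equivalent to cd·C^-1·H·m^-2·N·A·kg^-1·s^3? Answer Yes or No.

Left side:
  H = Wb/A (inductance = flux per current),
      = kg·m²·s⁻²·A⁻².
  Combining: cd·m⁻¹·H = cd · m⁻¹ · (kg·m²·s⁻²·A⁻²) = kg·m·s⁻²·A⁻²·cd.
Right side:
  C = A·s = s·A (charge = current × time).
  So C⁻¹ = s⁻¹·A⁻¹.
  H = Wb/A (inductance = flux per current),
      = kg·m²·s⁻²·A⁻².
  N = kg·m/s² = kg·m·s⁻² (force = mass × acceleration).
  Combining: cd·C⁻¹·H·m⁻²·N·A·kg⁻¹·s³ = cd · (s⁻¹·A⁻¹) · (kg·m²·s⁻²·A⁻²) · m⁻² · (kg·m·s⁻²) · A · kg⁻¹ · s³ = kg·m·s⁻²·A⁻²·cd.
Both reduce to kg·m·s⁻²·A⁻²·cd.

Yes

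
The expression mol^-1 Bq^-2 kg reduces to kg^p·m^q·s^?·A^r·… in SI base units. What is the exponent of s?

Bq = 1/s = s⁻¹ (activity is decays per second).
So Bq⁻² = s².
Combining: mol⁻¹·Bq⁻²·kg = mol⁻¹ · s² · kg = kg·s²·mol⁻¹.
The exponent of s is 2.

2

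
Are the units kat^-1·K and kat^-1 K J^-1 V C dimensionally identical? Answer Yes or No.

Yes

Left side:
  kat = s⁻¹·mol.
  So kat⁻¹ = s·mol⁻¹.
  Combining: kat⁻¹·K = (s·mol⁻¹) · K = s·K·mol⁻¹.
Right side:
  kat = mol/s = s⁻¹·mol (catalytic activity).
  So kat⁻¹ = s·mol⁻¹.
  J = N·m (work = force × distance),
      = kg·m²·s⁻².
  So J⁻¹ = kg⁻¹·m⁻²·s².
  V = W/A (potential = power per current),
      = kg·m²·s⁻³·A⁻¹.
  C = A·s = s·A (charge = current × time).
  Combining: kat⁻¹·K·J⁻¹·V·C = (s·mol⁻¹) · K · (kg⁻¹·m⁻²·s²) · (kg·m²·s⁻³·A⁻¹) · (s·A) = s·K·mol⁻¹.
Both reduce to s·K·mol⁻¹.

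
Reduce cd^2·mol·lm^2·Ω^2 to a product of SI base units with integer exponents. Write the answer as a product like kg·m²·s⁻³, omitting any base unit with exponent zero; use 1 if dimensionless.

kg²·m⁴·s⁻⁶·A⁻⁴·mol·cd⁴

lm = cd.
So lm² = cd².
Ω = kg·m²·s⁻³·A⁻².
So Ω² = kg²·m⁴·s⁻⁶·A⁻⁴.
Combining: cd²·mol·lm²·Ω² = cd² · mol · cd² · (kg²·m⁴·s⁻⁶·A⁻⁴) = kg²·m⁴·s⁻⁶·A⁻⁴·mol·cd⁴.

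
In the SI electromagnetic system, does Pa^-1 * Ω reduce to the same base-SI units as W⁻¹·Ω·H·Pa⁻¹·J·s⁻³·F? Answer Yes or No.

Left side:
  Pa = N/m² (pressure = force per area),
      = kg·m⁻¹·s⁻².
  So Pa⁻¹ = kg⁻¹·m·s².
  Ω = V/A (resistance = voltage per current),
      = kg·m²·s⁻³·A⁻².
  Combining: Pa⁻¹·Ω = (kg⁻¹·m·s²) · (kg·m²·s⁻³·A⁻²) = m³·s⁻¹·A⁻².
Right side:
  W = J/s (power = energy per time),
      = kg·m²·s⁻³.
  So W⁻¹ = kg⁻¹·m⁻²·s³.
  Ω = V/A (resistance = voltage per current),
      = kg·m²·s⁻³·A⁻².
  H = Wb/A (inductance = flux per current),
      = kg·m²·s⁻²·A⁻².
  Pa = N/m² (pressure = force per area),
      = kg·m⁻¹·s⁻².
  So Pa⁻¹ = kg⁻¹·m·s².
  J = N·m (work = force × distance),
      = kg·m²·s⁻².
  F = C/V (capacitance = charge per voltage),
      = A·s/(kg·m²·s⁻³·A⁻¹) (substituting C and V),
      = kg⁻¹·m⁻²·s⁴·A².
  Combining: W⁻¹·Ω·H·Pa⁻¹·J·s⁻³·F = (kg⁻¹·m⁻²·s³) · (kg·m²·s⁻³·A⁻²) · (kg·m²·s⁻²·A⁻²) · (kg⁻¹·m·s²) · (kg·m²·s⁻²) · s⁻³ · (kg⁻¹·m⁻²·s⁴·A²) = m³·s⁻¹·A⁻².
Both reduce to m³·s⁻¹·A⁻².

Yes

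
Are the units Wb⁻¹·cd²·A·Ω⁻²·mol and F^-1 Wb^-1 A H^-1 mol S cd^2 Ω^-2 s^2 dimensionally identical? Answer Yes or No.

No

Left side:
  Wb = V·s (flux: a volt is a weber per second),
      = kg·m²·s⁻²·A⁻¹.
  So Wb⁻¹ = kg⁻¹·m⁻²·s²·A.
  Ω = V/A (resistance = voltage per current),
      = kg·m²·s⁻³·A⁻².
  So Ω⁻² = kg⁻²·m⁻⁴·s⁶·A⁴.
  Combining: Wb⁻¹·cd²·A·Ω⁻²·mol = (kg⁻¹·m⁻²·s²·A) · cd² · A · (kg⁻²·m⁻⁴·s⁶·A⁴) · mol = kg⁻³·m⁻⁶·s⁸·A⁶·mol·cd².
Right side:
  F = C/V (capacitance = charge per voltage),
      = A·s/(kg·m²·s⁻³·A⁻¹) (substituting C and V),
      = kg⁻¹·m⁻²·s⁴·A².
  So F⁻¹ = kg·m²·s⁻⁴·A⁻².
  Wb = V·s (flux: a volt is a weber per second),
      = kg·m²·s⁻²·A⁻¹.
  So Wb⁻¹ = kg⁻¹·m⁻²·s²·A.
  H = Wb/A (inductance = flux per current),
      = kg·m²·s⁻²·A⁻².
  So H⁻¹ = kg⁻¹·m⁻²·s²·A².
  S = 1/Ω (conductance is reciprocal resistance),
      = kg⁻¹·m⁻²·s³·A².
  Ω = V/A (resistance = voltage per current),
      = kg·m²·s⁻³·A⁻².
  So Ω⁻² = kg⁻²·m⁻⁴·s⁶·A⁴.
  Combining: F⁻¹·Wb⁻¹·A·H⁻¹·mol·S·cd²·Ω⁻²·s² = (kg·m²·s⁻⁴·A⁻²) · (kg⁻¹·m⁻²·s²·A) · A · (kg⁻¹·m⁻²·s²·A²) · mol · (kg⁻¹·m⁻²·s³·A²) · cd² · (kg⁻²·m⁻⁴·s⁶·A⁴) · s² = kg⁻⁴·m⁻⁸·s¹¹·A⁸·mol·cd².
Left is kg⁻³·m⁻⁶·s⁸·A⁶·mol·cd²; right is kg⁻⁴·m⁻⁸·s¹¹·A⁸·mol·cd² — different.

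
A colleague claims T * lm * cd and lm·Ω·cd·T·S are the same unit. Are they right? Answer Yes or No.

Left side:
  T = kg·s⁻²·A⁻¹.
  lm = cd.
  Combining: T·lm·cd = (kg·s⁻²·A⁻¹) · cd · cd = kg·s⁻²·A⁻¹·cd².
Right side:
  lm = cd.
  Ω = kg·m²·s⁻³·A⁻².
  T = kg·s⁻²·A⁻¹.
  S = kg⁻¹·m⁻²·s³·A².
  Combining: lm·Ω·cd·T·S = cd · (kg·m²·s⁻³·A⁻²) · cd · (kg·s⁻²·A⁻¹) · (kg⁻¹·m⁻²·s³·A²) = kg·s⁻²·A⁻¹·cd².
Both reduce to kg·s⁻²·A⁻¹·cd².

Yes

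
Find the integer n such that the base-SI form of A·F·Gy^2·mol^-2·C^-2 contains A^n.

F = C/V (capacitance = charge per voltage),
    = A·s/(kg·m²·s⁻³·A⁻¹) (substituting C and V),
    = kg⁻¹·m⁻²·s⁴·A².
Gy = J/kg (absorbed dose = energy per mass),
    = m²·s⁻².
So Gy² = m⁴·s⁻⁴.
C = A·s = s·A (charge = current × time).
So C⁻² = s⁻²·A⁻².
Combining: A·F·Gy²·mol⁻²·C⁻² = A · (kg⁻¹·m⁻²·s⁴·A²) · (m⁴·s⁻⁴) · mol⁻² · (s⁻²·A⁻²) = kg⁻¹·m²·s⁻²·A·mol⁻².
The exponent of A is 1.

1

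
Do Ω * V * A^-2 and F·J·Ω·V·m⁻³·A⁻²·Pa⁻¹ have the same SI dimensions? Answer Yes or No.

No

Left side:
  Ω = V/A (resistance = voltage per current),
      = kg·m²·s⁻³·A⁻².
  V = W/A (potential = power per current),
      = kg·m²·s⁻³·A⁻¹.
  Combining: Ω·V·A⁻² = (kg·m²·s⁻³·A⁻²) · (kg·m²·s⁻³·A⁻¹) · A⁻² = kg²·m⁴·s⁻⁶·A⁻⁵.
Right side:
  F = C/V (capacitance = charge per voltage),
      = A·s/(kg·m²·s⁻³·A⁻¹) (substituting C and V),
      = kg⁻¹·m⁻²·s⁴·A².
  J = N·m (work = force × distance),
      = kg·m²·s⁻².
  Ω = V/A (resistance = voltage per current),
      = kg·m²·s⁻³·A⁻².
  V = W/A (potential = power per current),
      = kg·m²·s⁻³·A⁻¹.
  Pa = N/m² (pressure = force per area),
      = kg·m⁻¹·s⁻².
  So Pa⁻¹ = kg⁻¹·m·s².
  Combining: F·J·Ω·V·m⁻³·A⁻²·Pa⁻¹ = (kg⁻¹·m⁻²·s⁴·A²) · (kg·m²·s⁻²) · (kg·m²·s⁻³·A⁻²) · (kg·m²·s⁻³·A⁻¹) · m⁻³ · A⁻² · (kg⁻¹·m·s²) = kg·m²·s⁻²·A⁻³.
Left is kg²·m⁴·s⁻⁶·A⁻⁵; right is kg·m²·s⁻²·A⁻³ — different.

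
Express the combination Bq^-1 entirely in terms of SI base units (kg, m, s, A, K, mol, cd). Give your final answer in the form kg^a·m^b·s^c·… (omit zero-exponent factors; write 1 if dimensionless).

Bq = 1/s = s⁻¹ (activity is decays per second).
So Bq⁻¹ = s.

s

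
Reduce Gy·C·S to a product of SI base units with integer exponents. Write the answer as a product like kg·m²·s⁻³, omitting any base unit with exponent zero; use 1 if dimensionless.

Gy = J/kg (absorbed dose = energy per mass),
    = m²·s⁻².
C = A·s = s·A (charge = current × time).
S = 1/Ω (conductance is reciprocal resistance),
    = kg⁻¹·m⁻²·s³·A².
Combining: Gy·C·S = (m²·s⁻²) · (s·A) · (kg⁻¹·m⁻²·s³·A²) = kg⁻¹·s²·A³.

kg⁻¹·s²·A³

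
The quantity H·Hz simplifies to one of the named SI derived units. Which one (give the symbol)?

Ω

H = Wb/A (inductance = flux per current),
    = kg·m²·s⁻²·A⁻².
Hz = 1/s = s⁻¹ (frequency is cycles per second).
Combining: H·Hz = (kg·m²·s⁻²·A⁻²) · s⁻¹ = kg·m²·s⁻³·A⁻².
kg·m²·s⁻³·A⁻² is the base-SI form of the ohm.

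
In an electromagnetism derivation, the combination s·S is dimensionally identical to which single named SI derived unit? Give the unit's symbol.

S = 1/Ω (conductance is reciprocal resistance),
    = kg⁻¹·m⁻²·s³·A².
Combining: s·S = s · (kg⁻¹·m⁻²·s³·A²) = kg⁻¹·m⁻²·s⁴·A².
kg⁻¹·m⁻²·s⁴·A² is the base-SI form of the farad.

F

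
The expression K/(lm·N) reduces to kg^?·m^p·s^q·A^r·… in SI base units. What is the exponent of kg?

-1

lm = cd.
So lm⁻¹ = cd⁻¹.
N = kg·m·s⁻².
So N⁻¹ = kg⁻¹·m⁻¹·s².
Combining: K·lm⁻¹·N⁻¹ = K · cd⁻¹ · (kg⁻¹·m⁻¹·s²) = kg⁻¹·m⁻¹·s²·K·cd⁻¹.
The exponent of kg is -1.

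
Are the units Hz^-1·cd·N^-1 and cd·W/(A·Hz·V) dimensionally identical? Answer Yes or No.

No

Left side:
  Hz = 1/s = s⁻¹ (frequency is cycles per second).
  So Hz⁻¹ = s.
  N = kg·m/s² = kg·m·s⁻² (force = mass × acceleration).
  So N⁻¹ = kg⁻¹·m⁻¹·s².
  Combining: Hz⁻¹·cd·N⁻¹ = s · cd · (kg⁻¹·m⁻¹·s²) = kg⁻¹·m⁻¹·s³·cd.
Right side:
  Hz = 1/s = s⁻¹ (frequency is cycles per second).
  So Hz⁻¹ = s.
  W = J/s (power = energy per time),
      = kg·m²·s⁻³.
  V = W/A (potential = power per current),
      = kg·m²·s⁻³·A⁻¹.
  So V⁻¹ = kg⁻¹·m⁻²·s³·A.
  Combining: A⁻¹·cd·Hz⁻¹·W·V⁻¹ = A⁻¹ · cd · s · (kg·m²·s⁻³) · (kg⁻¹·m⁻²·s³·A) = s·cd.
Left is kg⁻¹·m⁻¹·s³·cd; right is s·cd — different.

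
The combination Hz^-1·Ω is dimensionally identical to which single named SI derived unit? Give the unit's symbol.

Hz = 1/s = s⁻¹ (frequency is cycles per second).
So Hz⁻¹ = s.
Ω = V/A (resistance = voltage per current),
    = kg·m²·s⁻³·A⁻².
Combining: Hz⁻¹·Ω = s · (kg·m²·s⁻³·A⁻²) = kg·m²·s⁻²·A⁻².
kg·m²·s⁻²·A⁻² is the base-SI form of the henry.

H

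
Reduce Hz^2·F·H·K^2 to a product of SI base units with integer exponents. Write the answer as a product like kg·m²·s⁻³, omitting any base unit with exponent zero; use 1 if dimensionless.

K²

Hz = s⁻¹.
So Hz² = s⁻².
F = kg⁻¹·m⁻²·s⁴·A².
H = kg·m²·s⁻²·A⁻².
Combining: Hz²·F·H·K² = s⁻² · (kg⁻¹·m⁻²·s⁴·A²) · (kg·m²·s⁻²·A⁻²) · K² = K².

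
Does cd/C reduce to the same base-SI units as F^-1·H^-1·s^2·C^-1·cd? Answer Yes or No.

Yes

Left side:
  C = A·s = s·A (charge = current × time).
  So C⁻¹ = s⁻¹·A⁻¹.
  Combining: cd·C⁻¹ = cd · (s⁻¹·A⁻¹) = s⁻¹·A⁻¹·cd.
Right side:
  F = C/V (capacitance = charge per voltage),
      = A·s/(kg·m²·s⁻³·A⁻¹) (substituting C and V),
      = kg⁻¹·m⁻²·s⁴·A².
  So F⁻¹ = kg·m²·s⁻⁴·A⁻².
  H = Wb/A (inductance = flux per current),
      = kg·m²·s⁻²·A⁻².
  So H⁻¹ = kg⁻¹·m⁻²·s²·A².
  C = A·s = s·A (charge = current × time).
  So C⁻¹ = s⁻¹·A⁻¹.
  Combining: F⁻¹·H⁻¹·s²·C⁻¹·cd = (kg·m²·s⁻⁴·A⁻²) · (kg⁻¹·m⁻²·s²·A²) · s² · (s⁻¹·A⁻¹) · cd = s⁻¹·A⁻¹·cd.
Both reduce to s⁻¹·A⁻¹·cd.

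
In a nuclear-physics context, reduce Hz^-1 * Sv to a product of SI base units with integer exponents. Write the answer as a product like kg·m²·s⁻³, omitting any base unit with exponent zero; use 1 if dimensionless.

Hz = s⁻¹.
So Hz⁻¹ = s.
Sv = m²·s⁻².
Combining: Hz⁻¹·Sv = s · (m²·s⁻²) = m²·s⁻¹.

m²·s⁻¹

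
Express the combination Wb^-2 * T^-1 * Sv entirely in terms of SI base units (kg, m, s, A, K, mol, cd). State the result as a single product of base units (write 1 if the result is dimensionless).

kg⁻³·m⁻²·s⁴·A³

Wb = V·s (flux: a volt is a weber per second),
    = kg·m²·s⁻²·A⁻¹.
So Wb⁻² = kg⁻²·m⁻⁴·s⁴·A².
T = Wb/m² (flux density = flux per area),
    = kg·s⁻²·A⁻¹.
So T⁻¹ = kg⁻¹·s²·A.
Sv = J/kg (equivalent dose = energy per mass),
    = m²·s⁻².
Combining: Wb⁻²·T⁻¹·Sv = (kg⁻²·m⁻⁴·s⁴·A²) · (kg⁻¹·s²·A) · (m²·s⁻²) = kg⁻³·m⁻²·s⁴·A³.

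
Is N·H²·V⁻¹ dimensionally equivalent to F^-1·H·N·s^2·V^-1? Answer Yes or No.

Left side:
  N = kg·m·s⁻².
  H = kg·m²·s⁻²·A⁻².
  So H² = kg²·m⁴·s⁻⁴·A⁻⁴.
  V = kg·m²·s⁻³·A⁻¹.
  So V⁻¹ = kg⁻¹·m⁻²·s³·A.
  Combining: N·H²·V⁻¹ = (kg·m·s⁻²) · (kg²·m⁴·s⁻⁴·A⁻⁴) · (kg⁻¹·m⁻²·s³·A) = kg²·m³·s⁻³·A⁻³.
Right side:
  F = C/V (capacitance = charge per voltage),
      = A·s/(kg·m²·s⁻³·A⁻¹) (substituting C and V),
      = kg⁻¹·m⁻²·s⁴·A².
  So F⁻¹ = kg·m²·s⁻⁴·A⁻².
  H = Wb/A (inductance = flux per current),
      = kg·m²·s⁻²·A⁻².
  N = kg·m/s² = kg·m·s⁻² (force = mass × acceleration).
  V = W/A (potential = power per current),
      = kg·m²·s⁻³·A⁻¹.
  So V⁻¹ = kg⁻¹·m⁻²·s³·A.
  Combining: F⁻¹·H·N·s²·V⁻¹ = (kg·m²·s⁻⁴·A⁻²) · (kg·m²·s⁻²·A⁻²) · (kg·m·s⁻²) · s² · (kg⁻¹·m⁻²·s³·A) = kg²·m³·s⁻³·A⁻³.
Both reduce to kg²·m³·s⁻³·A⁻³.

Yes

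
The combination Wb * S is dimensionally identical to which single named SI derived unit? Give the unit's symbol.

Wb = V·s (flux: a volt is a weber per second),
    = kg·m²·s⁻²·A⁻¹.
S = 1/Ω (conductance is reciprocal resistance),
    = kg⁻¹·m⁻²·s³·A².
Combining: Wb·S = (kg·m²·s⁻²·A⁻¹) · (kg⁻¹·m⁻²·s³·A²) = s·A.
s·A is the base-SI form of the coulomb.

C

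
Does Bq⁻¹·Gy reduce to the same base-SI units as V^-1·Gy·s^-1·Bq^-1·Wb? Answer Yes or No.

Left side:
  Bq = 1/s = s⁻¹ (activity is decays per second).
  So Bq⁻¹ = s.
  Gy = J/kg (absorbed dose = energy per mass),
      = m²·s⁻².
  Combining: Bq⁻¹·Gy = s · (m²·s⁻²) = m²·s⁻¹.
Right side:
  V = kg·m²·s⁻³·A⁻¹.
  So V⁻¹ = kg⁻¹·m⁻²·s³·A.
  Gy = m²·s⁻².
  Bq = s⁻¹.
  So Bq⁻¹ = s.
  Wb = kg·m²·s⁻²·A⁻¹.
  Combining: V⁻¹·Gy·s⁻¹·Bq⁻¹·Wb = (kg⁻¹·m⁻²·s³·A) · (m²·s⁻²) · s⁻¹ · s · (kg·m²·s⁻²·A⁻¹) = m²·s⁻¹.
Both reduce to m²·s⁻¹.

Yes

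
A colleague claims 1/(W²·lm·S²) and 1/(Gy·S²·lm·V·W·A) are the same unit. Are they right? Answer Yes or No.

Left side:
  W = J/s (power = energy per time),
      = kg·m²·s⁻³.
  So W⁻² = kg⁻²·m⁻⁴·s⁶.
  lm = cd·sr = cd (luminous flux; sr is dimensionless).
  So lm⁻¹ = cd⁻¹.
  S = 1/Ω (conductance is reciprocal resistance),
      = kg⁻¹·m⁻²·s³·A².
  So S⁻² = kg²·m⁴·s⁻⁶·A⁻⁴.
  Combining: W⁻²·lm⁻¹·S⁻² = (kg⁻²·m⁻⁴·s⁶) · cd⁻¹ · (kg²·m⁴·s⁻⁶·A⁻⁴) = A⁻⁴·cd⁻¹.
Right side:
  Gy = m²·s⁻².
  So Gy⁻¹ = m⁻²·s².
  S = kg⁻¹·m⁻²·s³·A².
  So S⁻² = kg²·m⁴·s⁻⁶·A⁻⁴.
  lm = cd.
  So lm⁻¹ = cd⁻¹.
  V = kg·m²·s⁻³·A⁻¹.
  So V⁻¹ = kg⁻¹·m⁻²·s³·A.
  W = kg·m²·s⁻³.
  So W⁻¹ = kg⁻¹·m⁻²·s³.
  Combining: Gy⁻¹·S⁻²·lm⁻¹·V⁻¹·W⁻¹·A⁻¹ = (m⁻²·s²) · (kg²·m⁴·s⁻⁶·A⁻⁴) · cd⁻¹ · (kg⁻¹·m⁻²·s³·A) · (kg⁻¹·m⁻²·s³) · A⁻¹ = m⁻²·s²·A⁻⁴·cd⁻¹.
Left is A⁻⁴·cd⁻¹; right is m⁻²·s²·A⁻⁴·cd⁻¹ — different.

No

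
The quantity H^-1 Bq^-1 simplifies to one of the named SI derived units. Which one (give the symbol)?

S

H = Wb/A (inductance = flux per current),
    = kg·m²·s⁻²·A⁻².
So H⁻¹ = kg⁻¹·m⁻²·s²·A².
Bq = 1/s = s⁻¹ (activity is decays per second).
So Bq⁻¹ = s.
Combining: H⁻¹·Bq⁻¹ = (kg⁻¹·m⁻²·s²·A²) · s = kg⁻¹·m⁻²·s³·A².
kg⁻¹·m⁻²·s³·A² is the base-SI form of the siemens.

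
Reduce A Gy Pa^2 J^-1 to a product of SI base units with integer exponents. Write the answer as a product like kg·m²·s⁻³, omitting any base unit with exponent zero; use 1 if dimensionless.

kg·m⁻²·s⁻⁴·A

Gy = J/kg (absorbed dose = energy per mass),
    = m²·s⁻².
Pa = N/m² (pressure = force per area),
    = kg·m⁻¹·s⁻².
So Pa² = kg²·m⁻²·s⁻⁴.
J = N·m (work = force × distance),
    = kg·m²·s⁻².
So J⁻¹ = kg⁻¹·m⁻²·s².
Combining: A·Gy·Pa²·J⁻¹ = A · (m²·s⁻²) · (kg²·m⁻²·s⁻⁴) · (kg⁻¹·m⁻²·s²) = kg·m⁻²·s⁻⁴·A.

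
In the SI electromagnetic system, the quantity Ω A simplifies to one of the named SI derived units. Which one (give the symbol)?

Ω = V/A (resistance = voltage per current),
    = kg·m²·s⁻³·A⁻².
Combining: Ω·A = (kg·m²·s⁻³·A⁻²) · A = kg·m²·s⁻³·A⁻¹.
kg·m²·s⁻³·A⁻¹ is the base-SI form of the volt.

V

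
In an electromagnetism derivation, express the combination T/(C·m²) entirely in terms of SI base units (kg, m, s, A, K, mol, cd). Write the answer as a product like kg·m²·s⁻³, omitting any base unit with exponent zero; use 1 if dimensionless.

kg·m⁻²·s⁻³·A⁻²

C = A·s = s·A (charge = current × time).
So C⁻¹ = s⁻¹·A⁻¹.
T = Wb/m² (flux density = flux per area),
    = kg·s⁻²·A⁻¹.
Combining: C⁻¹·T·m⁻² = (s⁻¹·A⁻¹) · (kg·s⁻²·A⁻¹) · m⁻² = kg·m⁻²·s⁻³·A⁻².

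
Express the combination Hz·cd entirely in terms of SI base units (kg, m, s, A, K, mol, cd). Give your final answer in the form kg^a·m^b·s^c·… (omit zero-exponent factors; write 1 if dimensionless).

Hz = s⁻¹.
Combining: Hz·cd = s⁻¹ · cd = s⁻¹·cd.

s⁻¹·cd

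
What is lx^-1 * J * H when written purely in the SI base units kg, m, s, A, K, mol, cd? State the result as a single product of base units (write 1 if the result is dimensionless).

lx = lm/m² (illuminance = luminous flux per area),
    = m⁻²·cd.
So lx⁻¹ = m²·cd⁻¹.
J = N·m (work = force × distance),
    = kg·m²·s⁻².
H = Wb/A (inductance = flux per current),
    = kg·m²·s⁻²·A⁻².
Combining: lx⁻¹·J·H = (m²·cd⁻¹) · (kg·m²·s⁻²) · (kg·m²·s⁻²·A⁻²) = kg²·m⁶·s⁻⁴·A⁻²·cd⁻¹.

kg²·m⁶·s⁻⁴·A⁻²·cd⁻¹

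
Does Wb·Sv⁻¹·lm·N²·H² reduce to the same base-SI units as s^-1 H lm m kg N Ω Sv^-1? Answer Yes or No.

Left side:
  Wb = V·s (flux: a volt is a weber per second),
      = kg·m²·s⁻²·A⁻¹.
  Sv = J/kg (equivalent dose = energy per mass),
      = m²·s⁻².
  So Sv⁻¹ = m⁻²·s².
  lm = cd·sr = cd (luminous flux; sr is dimensionless).
  N = kg·m/s² = kg·m·s⁻² (force = mass × acceleration).
  So N² = kg²·m²·s⁻⁴.
  H = Wb/A (inductance = flux per current),
      = kg·m²·s⁻²·A⁻².
  So H² = kg²·m⁴·s⁻⁴·A⁻⁴.
  Combining: Wb·Sv⁻¹·lm·N²·H² = (kg·m²·s⁻²·A⁻¹) · (m⁻²·s²) · cd · (kg²·m²·s⁻⁴) · (kg²·m⁴·s⁻⁴·A⁻⁴) = kg⁵·m⁶·s⁻⁸·A⁻⁵·cd.
Right side:
  H = kg·m²·s⁻²·A⁻².
  lm = cd.
  N = kg·m·s⁻².
  Ω = kg·m²·s⁻³·A⁻².
  Sv = m²·s⁻².
  So Sv⁻¹ = m⁻²·s².
  Combining: s⁻¹·H·lm·m·kg·N·Ω·Sv⁻¹ = s⁻¹ · (kg·m²·s⁻²·A⁻²) · cd · m · kg · (kg·m·s⁻²) · (kg·m²·s⁻³·A⁻²) · (m⁻²·s²) = kg⁴·m⁴·s⁻⁶·A⁻⁴·cd.
Left is kg⁵·m⁶·s⁻⁸·A⁻⁵·cd; right is kg⁴·m⁴·s⁻⁶·A⁻⁴·cd — different.

No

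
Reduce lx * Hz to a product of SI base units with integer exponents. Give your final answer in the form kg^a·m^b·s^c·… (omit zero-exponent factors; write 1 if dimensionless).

lx = lm/m² (illuminance = luminous flux per area),
    = m⁻²·cd.
Hz = 1/s = s⁻¹ (frequency is cycles per second).
Combining: lx·Hz = (m⁻²·cd) · s⁻¹ = m⁻²·s⁻¹·cd.

m⁻²·s⁻¹·cd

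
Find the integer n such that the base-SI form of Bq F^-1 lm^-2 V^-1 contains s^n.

Bq = s⁻¹.
F = kg⁻¹·m⁻²·s⁴·A².
So F⁻¹ = kg·m²·s⁻⁴·A⁻².
lm = cd.
So lm⁻² = cd⁻².
V = kg·m²·s⁻³·A⁻¹.
So V⁻¹ = kg⁻¹·m⁻²·s³·A.
Combining: Bq·F⁻¹·lm⁻²·V⁻¹ = s⁻¹ · (kg·m²·s⁻⁴·A⁻²) · cd⁻² · (kg⁻¹·m⁻²·s³·A) = s⁻²·A⁻¹·cd⁻².
The exponent of s is -2.

-2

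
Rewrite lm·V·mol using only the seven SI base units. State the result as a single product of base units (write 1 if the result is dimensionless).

kg·m²·s⁻³·A⁻¹·mol·cd

lm = cd·sr = cd (luminous flux; sr is dimensionless).
V = W/A (potential = power per current),
    = kg·m²·s⁻³·A⁻¹.
Combining: lm·V·mol = cd · (kg·m²·s⁻³·A⁻¹) · mol = kg·m²·s⁻³·A⁻¹·mol·cd.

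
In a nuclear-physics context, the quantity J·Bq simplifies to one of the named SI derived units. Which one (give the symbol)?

J = N·m (work = force × distance),
    = kg·m²·s⁻².
Bq = 1/s = s⁻¹ (activity is decays per second).
Combining: J·Bq = (kg·m²·s⁻²) · s⁻¹ = kg·m²·s⁻³.
kg·m²·s⁻³ is the base-SI form of the watt.

W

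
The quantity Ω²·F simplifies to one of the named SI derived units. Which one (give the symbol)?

Ω = kg·m²·s⁻³·A⁻².
So Ω² = kg²·m⁴·s⁻⁶·A⁻⁴.
F = kg⁻¹·m⁻²·s⁴·A².
Combining: Ω²·F = (kg²·m⁴·s⁻⁶·A⁻⁴) · (kg⁻¹·m⁻²·s⁴·A²) = kg·m²·s⁻²·A⁻².
kg·m²·s⁻²·A⁻² is the base-SI form of the henry.

H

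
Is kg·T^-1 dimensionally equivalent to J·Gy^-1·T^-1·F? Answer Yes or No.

Left side:
  T = Wb/m² (flux density = flux per area),
      = kg·s⁻²·A⁻¹.
  So T⁻¹ = kg⁻¹·s²·A.
  Combining: kg·T⁻¹ = kg · (kg⁻¹·s²·A) = s²·A.
Right side:
  J = kg·m²·s⁻².
  Gy = m²·s⁻².
  So Gy⁻¹ = m⁻²·s².
  T = kg·s⁻²·A⁻¹.
  So T⁻¹ = kg⁻¹·s²·A.
  F = kg⁻¹·m⁻²·s⁴·A².
  Combining: J·Gy⁻¹·T⁻¹·F = (kg·m²·s⁻²) · (m⁻²·s²) · (kg⁻¹·s²·A) · (kg⁻¹·m⁻²·s⁴·A²) = kg⁻¹·m⁻²·s⁶·A³.
Left is s²·A; right is kg⁻¹·m⁻²·s⁶·A³ — different.

No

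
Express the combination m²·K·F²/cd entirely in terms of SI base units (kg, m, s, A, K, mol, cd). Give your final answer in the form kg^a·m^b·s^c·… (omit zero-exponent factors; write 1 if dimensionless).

F = kg⁻¹·m⁻²·s⁴·A².
So F² = kg⁻²·m⁻⁴·s⁸·A⁴.
Combining: m²·K·cd⁻¹·F² = m² · K · cd⁻¹ · (kg⁻²·m⁻⁴·s⁸·A⁴) = kg⁻²·m⁻²·s⁸·A⁴·K·cd⁻¹.

kg⁻²·m⁻²·s⁸·A⁴·K·cd⁻¹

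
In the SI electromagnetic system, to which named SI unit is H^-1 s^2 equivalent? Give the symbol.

F

H = Wb/A (inductance = flux per current),
    = kg·m²·s⁻²·A⁻².
So H⁻¹ = kg⁻¹·m⁻²·s²·A².
Combining: H⁻¹·s² = (kg⁻¹·m⁻²·s²·A²) · s² = kg⁻¹·m⁻²·s⁴·A².
kg⁻¹·m⁻²·s⁴·A² is the base-SI form of the farad.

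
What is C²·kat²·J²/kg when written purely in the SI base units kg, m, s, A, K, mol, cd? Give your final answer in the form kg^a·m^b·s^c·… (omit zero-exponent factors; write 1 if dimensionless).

kg·m⁴·s⁻⁴·A²·mol²

C = A·s = s·A (charge = current × time).
So C² = s²·A².
kat = mol/s = s⁻¹·mol (catalytic activity).
So kat² = s⁻²·mol².
J = N·m (work = force × distance),
    = kg·m²·s⁻².
So J² = kg²·m⁴·s⁻⁴.
Combining: C²·kat²·kg⁻¹·J² = (s²·A²) · (s⁻²·mol²) · kg⁻¹ · (kg²·m⁴·s⁻⁴) = kg·m⁴·s⁻⁴·A²·mol².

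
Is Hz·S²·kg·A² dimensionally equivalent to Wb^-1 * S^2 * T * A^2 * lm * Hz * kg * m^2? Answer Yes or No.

Left side:
  Hz = s⁻¹.
  S = kg⁻¹·m⁻²·s³·A².
  So S² = kg⁻²·m⁻⁴·s⁶·A⁴.
  Combining: Hz·S²·kg·A² = s⁻¹ · (kg⁻²·m⁻⁴·s⁶·A⁴) · kg · A² = kg⁻¹·m⁻⁴·s⁵·A⁶.
Right side:
  Wb = kg·m²·s⁻²·A⁻¹.
  So Wb⁻¹ = kg⁻¹·m⁻²·s²·A.
  S = kg⁻¹·m⁻²·s³·A².
  So S² = kg⁻²·m⁻⁴·s⁶·A⁴.
  T = kg·s⁻²·A⁻¹.
  lm = cd.
  Hz = s⁻¹.
  Combining: Wb⁻¹·S²·T·A²·lm·Hz·kg·m² = (kg⁻¹·m⁻²·s²·A) · (kg⁻²·m⁻⁴·s⁶·A⁴) · (kg·s⁻²·A⁻¹) · A² · cd · s⁻¹ · kg · m² = kg⁻¹·m⁻⁴·s⁵·A⁶·cd.
Left is kg⁻¹·m⁻⁴·s⁵·A⁶; right is kg⁻¹·m⁻⁴·s⁵·A⁶·cd — different.

No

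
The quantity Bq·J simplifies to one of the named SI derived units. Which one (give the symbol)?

W

Bq = s⁻¹.
J = kg·m²·s⁻².
Combining: Bq·J = s⁻¹ · (kg·m²·s⁻²) = kg·m²·s⁻³.
kg·m²·s⁻³ is the base-SI form of the watt.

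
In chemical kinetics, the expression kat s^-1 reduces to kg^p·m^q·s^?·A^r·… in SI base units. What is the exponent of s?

kat = mol/s = s⁻¹·mol (catalytic activity).
Combining: kat·s⁻¹ = (s⁻¹·mol) · s⁻¹ = s⁻²·mol.
The exponent of s is -2.

-2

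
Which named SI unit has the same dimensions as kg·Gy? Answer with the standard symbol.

J

Gy = J/kg (absorbed dose = energy per mass),
    = m²·s⁻².
Combining: kg·Gy = kg · (m²·s⁻²) = kg·m²·s⁻².
kg·m²·s⁻² is the base-SI form of the joule.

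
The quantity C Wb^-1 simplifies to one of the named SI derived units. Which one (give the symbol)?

C = s·A.
Wb = kg·m²·s⁻²·A⁻¹.
So Wb⁻¹ = kg⁻¹·m⁻²·s²·A.
Combining: C·Wb⁻¹ = (s·A) · (kg⁻¹·m⁻²·s²·A) = kg⁻¹·m⁻²·s³·A².
kg⁻¹·m⁻²·s³·A² is the base-SI form of the siemens.

S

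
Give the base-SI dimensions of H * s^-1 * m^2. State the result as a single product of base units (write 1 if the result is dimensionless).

H = Wb/A (inductance = flux per current),
    = kg·m²·s⁻²·A⁻².
Combining: H·s⁻¹·m² = (kg·m²·s⁻²·A⁻²) · s⁻¹ · m² = kg·m⁴·s⁻³·A⁻².

kg·m⁴·s⁻³·A⁻²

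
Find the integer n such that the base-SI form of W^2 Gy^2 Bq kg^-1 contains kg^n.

W = J/s (power = energy per time),
    = kg·m²·s⁻³.
So W² = kg²·m⁴·s⁻⁶.
Gy = J/kg (absorbed dose = energy per mass),
    = m²·s⁻².
So Gy² = m⁴·s⁻⁴.
Bq = 1/s = s⁻¹ (activity is decays per second).
Combining: W²·Gy²·Bq·kg⁻¹ = (kg²·m⁴·s⁻⁶) · (m⁴·s⁻⁴) · s⁻¹ · kg⁻¹ = kg·m⁸·s⁻¹¹.
The exponent of kg is 1.

1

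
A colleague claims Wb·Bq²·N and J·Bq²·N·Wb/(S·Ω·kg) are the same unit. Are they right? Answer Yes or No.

Left side:
  Wb = V·s (flux: a volt is a weber per second),
      = kg·m²·s⁻²·A⁻¹.
  Bq = 1/s = s⁻¹ (activity is decays per second).
  So Bq² = s⁻².
  N = kg·m/s² = kg·m·s⁻² (force = mass × acceleration).
  Combining: Wb·Bq²·N = (kg·m²·s⁻²·A⁻¹) · s⁻² · (kg·m·s⁻²) = kg²·m³·s⁻⁶·A⁻¹.
Right side:
  J = kg·m²·s⁻².
  Bq = s⁻¹.
  So Bq² = s⁻².
  N = kg·m·s⁻².
  S = kg⁻¹·m⁻²·s³·A².
  So S⁻¹ = kg·m²·s⁻³·A⁻².
  Ω = kg·m²·s⁻³·A⁻².
  So Ω⁻¹ = kg⁻¹·m⁻²·s³·A².
  Wb = kg·m²·s⁻²·A⁻¹.
  Combining: J·Bq²·N·S⁻¹·Ω⁻¹·Wb·kg⁻¹ = (kg·m²·s⁻²) · s⁻² · (kg·m·s⁻²) · (kg·m²·s⁻³·A⁻²) · (kg⁻¹·m⁻²·s³·A²) · (kg·m²·s⁻²·A⁻¹) · kg⁻¹ = kg²·m⁵·s⁻⁸·A⁻¹.
Left is kg²·m³·s⁻⁶·A⁻¹; right is kg²·m⁵·s⁻⁸·A⁻¹ — different.

No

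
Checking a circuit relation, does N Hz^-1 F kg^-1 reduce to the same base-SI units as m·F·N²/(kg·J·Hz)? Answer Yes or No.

Yes

Left side:
  N = kg·m/s² = kg·m·s⁻² (force = mass × acceleration).
  Hz = 1/s = s⁻¹ (frequency is cycles per second).
  So Hz⁻¹ = s.
  F = C/V (capacitance = charge per voltage),
      = A·s/(kg·m²·s⁻³·A⁻¹) (substituting C and V),
      = kg⁻¹·m⁻²·s⁴·A².
  Combining: N·Hz⁻¹·F·kg⁻¹ = (kg·m·s⁻²) · s · (kg⁻¹·m⁻²·s⁴·A²) · kg⁻¹ = kg⁻¹·m⁻¹·s³·A².
Right side:
  J = N·m (work = force × distance),
      = kg·m²·s⁻².
  So J⁻¹ = kg⁻¹·m⁻²·s².
  Hz = 1/s = s⁻¹ (frequency is cycles per second).
  So Hz⁻¹ = s.
  F = C/V (capacitance = charge per voltage),
      = A·s/(kg·m²·s⁻³·A⁻¹) (substituting C and V),
      = kg⁻¹·m⁻²·s⁴·A².
  N = kg·m/s² = kg·m·s⁻² (force = mass × acceleration).
  So N² = kg²·m²·s⁻⁴.
  Combining: kg⁻¹·J⁻¹·m·Hz⁻¹·F·N² = kg⁻¹ · (kg⁻¹·m⁻²·s²) · m · s · (kg⁻¹·m⁻²·s⁴·A²) · (kg²·m²·s⁻⁴) = kg⁻¹·m⁻¹·s³·A².
Both reduce to kg⁻¹·m⁻¹·s³·A².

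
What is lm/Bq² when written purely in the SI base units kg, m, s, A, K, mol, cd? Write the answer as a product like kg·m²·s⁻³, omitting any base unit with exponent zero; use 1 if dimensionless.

s²·cd

lm = cd·sr = cd (luminous flux; sr is dimensionless).
Bq = 1/s = s⁻¹ (activity is decays per second).
So Bq⁻² = s².
Combining: lm·Bq⁻² = cd · s² = s²·cd.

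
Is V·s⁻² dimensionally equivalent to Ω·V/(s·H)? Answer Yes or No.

Yes

Left side:
  V = W/A (potential = power per current),
      = kg·m²·s⁻³·A⁻¹.
  Combining: V·s⁻² = (kg·m²·s⁻³·A⁻¹) · s⁻² = kg·m²·s⁻⁵·A⁻¹.
Right side:
  Ω = V/A (resistance = voltage per current),
      = kg·m²·s⁻³·A⁻².
  V = W/A (potential = power per current),
      = kg·m²·s⁻³·A⁻¹.
  H = Wb/A (inductance = flux per current),
      = kg·m²·s⁻²·A⁻².
  So H⁻¹ = kg⁻¹·m⁻²·s²·A².
  Combining: Ω·s⁻¹·V·H⁻¹ = (kg·m²·s⁻³·A⁻²) · s⁻¹ · (kg·m²·s⁻³·A⁻¹) · (kg⁻¹·m⁻²·s²·A²) = kg·m²·s⁻⁵·A⁻¹.
Both reduce to kg·m²·s⁻⁵·A⁻¹.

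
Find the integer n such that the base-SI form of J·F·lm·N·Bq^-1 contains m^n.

J = N·m (work = force × distance),
    = kg·m²·s⁻².
F = C/V (capacitance = charge per voltage),
    = A·s/(kg·m²·s⁻³·A⁻¹) (substituting C and V),
    = kg⁻¹·m⁻²·s⁴·A².
lm = cd·sr = cd (luminous flux; sr is dimensionless).
N = kg·m/s² = kg·m·s⁻² (force = mass × acceleration).
Bq = 1/s = s⁻¹ (activity is decays per second).
So Bq⁻¹ = s.
Combining: J·F·lm·N·Bq⁻¹ = (kg·m²·s⁻²) · (kg⁻¹·m⁻²·s⁴·A²) · cd · (kg·m·s⁻²) · s = kg·m·s·A²·cd.
The exponent of m is 1.

1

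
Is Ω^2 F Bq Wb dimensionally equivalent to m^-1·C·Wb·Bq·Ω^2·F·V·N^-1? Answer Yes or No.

Left side:
  Ω = kg·m²·s⁻³·A⁻².
  So Ω² = kg²·m⁴·s⁻⁶·A⁻⁴.
  F = kg⁻¹·m⁻²·s⁴·A².
  Bq = s⁻¹.
  Wb = kg·m²·s⁻²·A⁻¹.
  Combining: Ω²·F·Bq·Wb = (kg²·m⁴·s⁻⁶·A⁻⁴) · (kg⁻¹·m⁻²·s⁴·A²) · s⁻¹ · (kg·m²·s⁻²·A⁻¹) = kg²·m⁴·s⁻⁵·A⁻³.
Right side:
  C = A·s = s·A (charge = current × time).
  Wb = V·s (flux: a volt is a weber per second),
      = kg·m²·s⁻²·A⁻¹.
  Bq = 1/s = s⁻¹ (activity is decays per second).
  Ω = V/A (resistance = voltage per current),
      = kg·m²·s⁻³·A⁻².
  So Ω² = kg²·m⁴·s⁻⁶·A⁻⁴.
  F = C/V (capacitance = charge per voltage),
      = A·s/(kg·m²·s⁻³·A⁻¹) (substituting C and V),
      = kg⁻¹·m⁻²·s⁴·A².
  V = W/A (potential = power per current),
      = kg·m²·s⁻³·A⁻¹.
  N = kg·m/s² = kg·m·s⁻² (force = mass × acceleration).
  So N⁻¹ = kg⁻¹·m⁻¹·s².
  Combining: m⁻¹·C·Wb·Bq·Ω²·F·V·N⁻¹ = m⁻¹ · (s·A) · (kg·m²·s⁻²·A⁻¹) · s⁻¹ · (kg²·m⁴·s⁻⁶·A⁻⁴) · (kg⁻¹·m⁻²·s⁴·A²) · (kg·m²·s⁻³·A⁻¹) · (kg⁻¹·m⁻¹·s²) = kg²·m⁴·s⁻⁵·A⁻³.
Both reduce to kg²·m⁴·s⁻⁵·A⁻³.

Yes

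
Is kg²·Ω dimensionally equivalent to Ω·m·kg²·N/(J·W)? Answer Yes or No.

No

Left side:
  Ω = V/A (resistance = voltage per current),
      = kg·m²·s⁻³·A⁻².
  Combining: kg²·Ω = kg² · (kg·m²·s⁻³·A⁻²) = kg³·m²·s⁻³·A⁻².
Right side:
  Ω = V/A (resistance = voltage per current),
      = kg·m²·s⁻³·A⁻².
  J = N·m (work = force × distance),
      = kg·m²·s⁻².
  So J⁻¹ = kg⁻¹·m⁻²·s².
  N = kg·m/s² = kg·m·s⁻² (force = mass × acceleration).
  W = J/s (power = energy per time),
      = kg·m²·s⁻³.
  So W⁻¹ = kg⁻¹·m⁻²·s³.
  Combining: Ω·m·kg²·J⁻¹·N·W⁻¹ = (kg·m²·s⁻³·A⁻²) · m · kg² · (kg⁻¹·m⁻²·s²) · (kg·m·s⁻²) · (kg⁻¹·m⁻²·s³) = kg²·A⁻².
Left is kg³·m²·s⁻³·A⁻²; right is kg²·A⁻² — different.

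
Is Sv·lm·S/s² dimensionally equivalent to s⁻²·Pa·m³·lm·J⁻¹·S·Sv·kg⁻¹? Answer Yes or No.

No

Left side:
  Sv = J/kg (equivalent dose = energy per mass),
      = m²·s⁻².
  lm = cd·sr = cd (luminous flux; sr is dimensionless).
  S = 1/Ω (conductance is reciprocal resistance),
      = kg⁻¹·m⁻²·s³·A².
  Combining: Sv·lm·S·s⁻² = (m²·s⁻²) · cd · (kg⁻¹·m⁻²·s³·A²) · s⁻² = kg⁻¹·s⁻¹·A²·cd.
Right side:
  Pa = kg·m⁻¹·s⁻².
  lm = cd.
  J = kg·m²·s⁻².
  So J⁻¹ = kg⁻¹·m⁻²·s².
  S = kg⁻¹·m⁻²·s³·A².
  Sv = m²·s⁻².
  Combining: s⁻²·Pa·m³·lm·J⁻¹·S·Sv·kg⁻¹ = s⁻² · (kg·m⁻¹·s⁻²) · m³ · cd · (kg⁻¹·m⁻²·s²) · (kg⁻¹·m⁻²·s³·A²) · (m²·s⁻²) · kg⁻¹ = kg⁻²·s⁻¹·A²·cd.
Left is kg⁻¹·s⁻¹·A²·cd; right is kg⁻²·s⁻¹·A²·cd — different.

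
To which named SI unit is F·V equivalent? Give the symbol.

C

F = C/V (capacitance = charge per voltage),
    = A·s/(kg·m²·s⁻³·A⁻¹) (substituting C and V),
    = kg⁻¹·m⁻²·s⁴·A².
V = W/A (potential = power per current),
    = kg·m²·s⁻³·A⁻¹.
Combining: F·V = (kg⁻¹·m⁻²·s⁴·A²) · (kg·m²·s⁻³·A⁻¹) = s·A.
s·A is the base-SI form of the coulomb.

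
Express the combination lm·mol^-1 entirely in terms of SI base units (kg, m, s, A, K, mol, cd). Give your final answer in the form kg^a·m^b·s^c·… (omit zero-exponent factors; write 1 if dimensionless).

lm = cd·sr = cd (luminous flux; sr is dimensionless).
Combining: lm·mol⁻¹ = cd · mol⁻¹ = mol⁻¹·cd.

mol⁻¹·cd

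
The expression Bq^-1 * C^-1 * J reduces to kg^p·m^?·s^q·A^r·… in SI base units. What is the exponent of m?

Bq = 1/s = s⁻¹ (activity is decays per second).
So Bq⁻¹ = s.
C = A·s = s·A (charge = current × time).
So C⁻¹ = s⁻¹·A⁻¹.
J = N·m (work = force × distance),
    = kg·m²·s⁻².
Combining: Bq⁻¹·C⁻¹·J = s · (s⁻¹·A⁻¹) · (kg·m²·s⁻²) = kg·m²·s⁻²·A⁻¹.
The exponent of m is 2.

2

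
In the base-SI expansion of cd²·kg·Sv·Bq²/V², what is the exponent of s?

2

Sv = J/kg (equivalent dose = energy per mass),
    = m²·s⁻².
Bq = 1/s = s⁻¹ (activity is decays per second).
So Bq² = s⁻².
V = W/A (potential = power per current),
    = kg·m²·s⁻³·A⁻¹.
So V⁻² = kg⁻²·m⁻⁴·s⁶·A².
Combining: cd²·kg·Sv·Bq²·V⁻² = cd² · kg · (m²·s⁻²) · s⁻² · (kg⁻²·m⁻⁴·s⁶·A²) = kg⁻¹·m⁻²·s²·A²·cd².
The exponent of s is 2.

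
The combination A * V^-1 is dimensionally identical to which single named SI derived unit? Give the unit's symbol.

V = kg·m²·s⁻³·A⁻¹.
So V⁻¹ = kg⁻¹·m⁻²·s³·A.
Combining: A·V⁻¹ = A · (kg⁻¹·m⁻²·s³·A) = kg⁻¹·m⁻²·s³·A².
kg⁻¹·m⁻²·s³·A² is the base-SI form of the siemens.

S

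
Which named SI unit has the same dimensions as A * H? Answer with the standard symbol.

Wb

H = Wb/A (inductance = flux per current),
    = kg·m²·s⁻²·A⁻².
Combining: A·H = A · (kg·m²·s⁻²·A⁻²) = kg·m²·s⁻²·A⁻¹.
kg·m²·s⁻²·A⁻¹ is the base-SI form of the weber.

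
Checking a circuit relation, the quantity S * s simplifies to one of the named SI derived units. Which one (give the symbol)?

F

S = 1/Ω (conductance is reciprocal resistance),
    = kg⁻¹·m⁻²·s³·A².
Combining: S·s = (kg⁻¹·m⁻²·s³·A²) · s = kg⁻¹·m⁻²·s⁴·A².
kg⁻¹·m⁻²·s⁴·A² is the base-SI form of the farad.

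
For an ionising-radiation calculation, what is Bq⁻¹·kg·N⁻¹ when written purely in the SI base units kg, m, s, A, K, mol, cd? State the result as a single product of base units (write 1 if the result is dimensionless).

m⁻¹·s³

Bq = 1/s = s⁻¹ (activity is decays per second).
So Bq⁻¹ = s.
N = kg·m/s² = kg·m·s⁻² (force = mass × acceleration).
So N⁻¹ = kg⁻¹·m⁻¹·s².
Combining: Bq⁻¹·kg·N⁻¹ = s · kg · (kg⁻¹·m⁻¹·s²) = m⁻¹·s³.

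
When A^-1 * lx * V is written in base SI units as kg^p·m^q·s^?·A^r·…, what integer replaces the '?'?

lx = m⁻²·cd.
V = kg·m²·s⁻³·A⁻¹.
Combining: A⁻¹·lx·V = A⁻¹ · (m⁻²·cd) · (kg·m²·s⁻³·A⁻¹) = kg·s⁻³·A⁻²·cd.
The exponent of s is -3.

-3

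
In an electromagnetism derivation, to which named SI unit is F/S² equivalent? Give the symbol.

H

F = kg⁻¹·m⁻²·s⁴·A².
S = kg⁻¹·m⁻²·s³·A².
So S⁻² = kg²·m⁴·s⁻⁶·A⁻⁴.
Combining: F·S⁻² = (kg⁻¹·m⁻²·s⁴·A²) · (kg²·m⁴·s⁻⁶·A⁻⁴) = kg·m²·s⁻²·A⁻².
kg·m²·s⁻²·A⁻² is the base-SI form of the henry.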